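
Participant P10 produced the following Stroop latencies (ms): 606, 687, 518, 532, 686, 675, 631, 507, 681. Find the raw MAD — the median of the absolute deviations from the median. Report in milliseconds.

Sorted: 507, 518, 532, 606, 631, 675, 681, 686, 687 → median = 631
|x − 631|: 25, 56, 113, 99, 55, 44, 0, 124, 50
Sorted deviations: 0, 25, 44, 50, 55, 56, 99, 113, 124 → MAD = 55

55 ms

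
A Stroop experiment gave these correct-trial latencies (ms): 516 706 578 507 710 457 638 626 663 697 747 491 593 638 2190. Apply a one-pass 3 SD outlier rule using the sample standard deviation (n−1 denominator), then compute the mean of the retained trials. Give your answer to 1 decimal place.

n = 15, ΣRT = 10757, M = 717.133
Σ(x−M)² = 2432751.73; s = √(2432751.73/14) = 416.855
Cutoffs: 717.133 ± 3·416.855 → [-533.4, 1967.7]
Outside: 2190 → excluded.
Retained (n=14): Σ = 8567, mean = 8567/14 = 611.929

611.9 ms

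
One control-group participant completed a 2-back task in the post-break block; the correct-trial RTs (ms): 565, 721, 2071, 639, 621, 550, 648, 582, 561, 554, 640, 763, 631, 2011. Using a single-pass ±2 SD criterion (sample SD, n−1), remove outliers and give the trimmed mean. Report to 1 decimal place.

622.9 ms

n = 14, ΣRT = 11557, M = 825.500
Σ(x−M)² = 3498581.50; s = √(3498581.50/13) = 518.769
Cutoffs: 825.500 ± 2·518.769 → [-212.0, 1863.0]
Outside: 2011, 2071 → excluded.
Retained (n=12): Σ = 7475, mean = 7475/12 = 622.917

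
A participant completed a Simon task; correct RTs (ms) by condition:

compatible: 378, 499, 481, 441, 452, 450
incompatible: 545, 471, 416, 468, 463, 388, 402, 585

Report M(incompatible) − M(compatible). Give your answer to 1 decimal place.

M(compatible) = 2701/6 = 450.167
M(incompatible) = 3738/8 = 467.250
Difference = 467.250 − 450.167 = 17.083 ms

17.1 ms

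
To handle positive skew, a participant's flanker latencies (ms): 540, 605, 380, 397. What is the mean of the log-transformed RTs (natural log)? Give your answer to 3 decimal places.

6.155

ln(RT): 6.2916, 6.4052, 5.9402, 5.9839
Σ ln(RT) = 24.6209
Mean = 24.6209/4 = 6.15523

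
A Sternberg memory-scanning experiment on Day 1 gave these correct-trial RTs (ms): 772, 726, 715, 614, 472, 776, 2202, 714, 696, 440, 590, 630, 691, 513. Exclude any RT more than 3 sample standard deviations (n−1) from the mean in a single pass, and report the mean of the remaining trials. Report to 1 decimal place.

n = 14, ΣRT = 10551, M = 753.643
Σ(x−M)² = 2406821.21; s = √(2406821.21/13) = 430.279
Cutoffs: 753.643 ± 3·430.279 → [-537.2, 2044.5]
Outside: 2202 → excluded.
Retained (n=13): Σ = 8349, mean = 8349/13 = 642.231

642.2 ms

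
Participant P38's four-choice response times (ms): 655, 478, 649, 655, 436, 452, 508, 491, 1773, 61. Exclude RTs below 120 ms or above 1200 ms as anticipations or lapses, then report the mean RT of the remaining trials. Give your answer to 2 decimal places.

540.50 ms

Excluded: 61, 1773
Retained (n=8): Σ = 4324
Mean = 4324/8 = 540.5000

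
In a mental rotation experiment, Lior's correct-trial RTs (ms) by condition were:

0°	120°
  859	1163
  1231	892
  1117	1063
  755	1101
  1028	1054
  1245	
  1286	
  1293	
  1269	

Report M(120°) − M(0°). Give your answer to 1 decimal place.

-65.7 ms

M(0°) = 10083/9 = 1120.333
M(120°) = 5273/5 = 1054.600
Difference = 1054.600 − 1120.333 = -65.733 ms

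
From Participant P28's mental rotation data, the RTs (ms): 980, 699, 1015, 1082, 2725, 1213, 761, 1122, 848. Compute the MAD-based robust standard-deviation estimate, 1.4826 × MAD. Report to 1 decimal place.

247.6 ms

Sorted: 699, 761, 848, 980, 1015, 1082, 1122, 1213, 2725 → median = 1015
|x − 1015| sorted: 0, 35, 67, 107, 167, 198, 254, 316, 1710 → MAD = 167
Robust SD ≈ 1.4826 × 167 = 247.594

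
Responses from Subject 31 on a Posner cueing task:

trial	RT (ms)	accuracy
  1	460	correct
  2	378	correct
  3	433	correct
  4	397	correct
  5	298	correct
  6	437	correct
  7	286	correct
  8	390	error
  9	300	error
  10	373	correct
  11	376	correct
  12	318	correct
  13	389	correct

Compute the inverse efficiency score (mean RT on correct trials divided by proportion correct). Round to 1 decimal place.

445.3 ms

Correct trials (n=11): 460, 378, 433, 397, 298, 437, 286, 373, 376, 318, 389
Mean correct RT = 4145/11 = 376.8182 ms
Proportion correct = 11/13
IES = 376.8182 / (11/13) = 445.331 ms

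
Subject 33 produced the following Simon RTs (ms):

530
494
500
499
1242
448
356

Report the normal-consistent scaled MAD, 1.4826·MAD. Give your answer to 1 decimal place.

Sorted: 356, 448, 494, 499, 500, 530, 1242 → median = 499
|x − 499| sorted: 0, 1, 5, 31, 51, 143, 743 → MAD = 31
Robust SD ≈ 1.4826 × 31 = 45.961

46.0 ms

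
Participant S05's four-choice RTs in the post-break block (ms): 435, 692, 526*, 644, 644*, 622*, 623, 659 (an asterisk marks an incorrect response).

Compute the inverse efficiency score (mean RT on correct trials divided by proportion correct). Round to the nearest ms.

Correct trials (n=5): 435, 692, 644, 623, 659
Mean correct RT = 3053/5 = 610.6000 ms
Proportion correct = 5/8
IES = 610.6000 / (5/8) = 976.960 ms

977 ms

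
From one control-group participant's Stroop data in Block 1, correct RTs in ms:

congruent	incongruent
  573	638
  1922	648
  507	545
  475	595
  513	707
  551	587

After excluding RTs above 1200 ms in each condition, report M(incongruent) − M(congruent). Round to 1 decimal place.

96.2 ms

congruent: exclude 1922
M(congruent) = 2619/5 = 523.800
M(incongruent) = 3720/6 = 620.000
Difference = 620.000 − 523.800 = 96.200 ms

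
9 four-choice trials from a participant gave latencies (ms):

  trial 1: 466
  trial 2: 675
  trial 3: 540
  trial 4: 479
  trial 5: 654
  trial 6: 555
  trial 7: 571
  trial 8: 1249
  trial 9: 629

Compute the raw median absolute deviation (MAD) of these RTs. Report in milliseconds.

83 ms

Sorted: 466, 479, 540, 555, 571, 629, 654, 675, 1249 → median = 571
|x − 571|: 105, 104, 31, 92, 83, 16, 0, 678, 58
Sorted deviations: 0, 16, 31, 58, 83, 92, 104, 105, 678 → MAD = 83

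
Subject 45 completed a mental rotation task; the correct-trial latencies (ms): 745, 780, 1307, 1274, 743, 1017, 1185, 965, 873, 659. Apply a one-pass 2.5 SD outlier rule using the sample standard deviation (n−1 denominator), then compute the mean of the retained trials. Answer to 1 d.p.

n = 10, ΣRT = 9548, M = 954.800
Σ(x−M)² = 496517.60; s = √(496517.60/9) = 234.880
Cutoffs: 954.800 ± 2.5·234.880 → [367.6, 1542.0]
No RTs fall outside the cutoffs; all 10 retained. Mean = 9548/10 = 954.800

954.8 ms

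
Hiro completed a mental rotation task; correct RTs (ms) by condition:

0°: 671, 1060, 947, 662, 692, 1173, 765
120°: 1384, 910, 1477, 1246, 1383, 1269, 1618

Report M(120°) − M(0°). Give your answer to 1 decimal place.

M(0°) = 5970/7 = 852.857
M(120°) = 9287/7 = 1326.714
Difference = 1326.714 − 852.857 = 473.857 ms

473.9 ms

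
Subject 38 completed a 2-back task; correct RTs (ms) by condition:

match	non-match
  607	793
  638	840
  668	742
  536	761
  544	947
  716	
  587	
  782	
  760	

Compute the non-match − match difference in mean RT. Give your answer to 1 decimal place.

167.9 ms

M(match) = 5838/9 = 648.667
M(non-match) = 4083/5 = 816.600
Difference = 816.600 − 648.667 = 167.933 ms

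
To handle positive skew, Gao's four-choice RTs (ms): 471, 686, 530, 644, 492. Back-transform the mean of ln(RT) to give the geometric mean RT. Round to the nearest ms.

ln(RT): 6.1549, 6.5309, 6.2729, 6.4677, 6.1985
Mean ln(RT) = 31.6248/5 = 6.32496
Geometric mean = exp(6.32496) = 558.33 ms

558 ms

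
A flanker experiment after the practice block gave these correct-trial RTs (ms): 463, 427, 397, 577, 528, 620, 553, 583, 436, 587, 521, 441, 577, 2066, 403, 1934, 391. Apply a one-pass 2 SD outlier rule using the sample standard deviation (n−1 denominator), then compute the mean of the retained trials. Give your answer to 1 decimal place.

500.3 ms

n = 17, ΣRT = 11504, M = 676.706
Σ(x−M)² = 4068811.53; s = √(4068811.53/16) = 504.282
Cutoffs: 676.706 ± 2·504.282 → [-331.9, 1685.3]
Outside: 1934, 2066 → excluded.
Retained (n=15): Σ = 7504, mean = 7504/15 = 500.267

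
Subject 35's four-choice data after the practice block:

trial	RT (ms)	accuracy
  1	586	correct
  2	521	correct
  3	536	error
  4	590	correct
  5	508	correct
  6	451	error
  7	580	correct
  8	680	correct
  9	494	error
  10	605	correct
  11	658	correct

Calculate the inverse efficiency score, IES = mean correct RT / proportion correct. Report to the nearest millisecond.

813 ms

Correct trials (n=8): 586, 521, 590, 508, 580, 680, 605, 658
Mean correct RT = 4728/8 = 591.0000 ms
Proportion correct = 8/11
IES = 591.0000 / (8/11) = 812.625 ms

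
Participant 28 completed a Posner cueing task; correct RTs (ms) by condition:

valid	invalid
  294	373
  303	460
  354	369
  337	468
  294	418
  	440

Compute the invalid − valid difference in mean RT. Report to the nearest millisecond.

M(valid) = 1582/5 = 316.400
M(invalid) = 2528/6 = 421.333
Difference = 421.333 − 316.400 = 104.933 ms

105 ms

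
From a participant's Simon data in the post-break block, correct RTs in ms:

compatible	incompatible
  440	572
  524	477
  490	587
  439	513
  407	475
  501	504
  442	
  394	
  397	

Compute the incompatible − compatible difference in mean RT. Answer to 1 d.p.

73.1 ms

M(compatible) = 4034/9 = 448.222
M(incompatible) = 3128/6 = 521.333
Difference = 521.333 − 448.222 = 73.111 ms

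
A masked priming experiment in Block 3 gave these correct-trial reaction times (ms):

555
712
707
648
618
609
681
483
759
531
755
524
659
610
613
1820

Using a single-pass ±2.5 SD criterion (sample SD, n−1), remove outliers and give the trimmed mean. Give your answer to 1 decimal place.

630.9 ms

n = 16, ΣRT = 11284, M = 705.250
Σ(x−M)² = 1423729.00; s = √(1423729.00/15) = 308.083
Cutoffs: 705.250 ± 2.5·308.083 → [-65.0, 1475.5]
Outside: 1820 → excluded.
Retained (n=15): Σ = 9464, mean = 9464/15 = 630.933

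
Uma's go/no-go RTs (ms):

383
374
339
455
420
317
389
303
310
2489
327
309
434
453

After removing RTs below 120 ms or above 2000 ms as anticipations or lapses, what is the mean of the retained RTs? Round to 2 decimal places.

Excluded: 2489
Retained (n=13): Σ = 4813
Mean = 4813/13 = 370.2308

370.23 ms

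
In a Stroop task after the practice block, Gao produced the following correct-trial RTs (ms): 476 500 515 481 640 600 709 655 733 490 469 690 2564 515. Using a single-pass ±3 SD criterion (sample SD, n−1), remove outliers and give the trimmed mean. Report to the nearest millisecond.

575 ms

n = 14, ΣRT = 10037, M = 716.929
Σ(x−M)² = 3791426.93; s = √(3791426.93/13) = 540.045
Cutoffs: 716.929 ± 3·540.045 → [-903.2, 2337.1]
Outside: 2564 → excluded.
Retained (n=13): Σ = 7473, mean = 7473/13 = 574.846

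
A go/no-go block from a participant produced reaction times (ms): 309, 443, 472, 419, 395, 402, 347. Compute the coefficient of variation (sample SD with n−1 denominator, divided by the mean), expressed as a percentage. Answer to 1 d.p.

n = 7, Σ = 2787, M = 398.1429
Σ(x−M)² = 18488.857; s = √(18488.857/6) = 55.5110
CV = 55.5110 / 398.1429 = 0.13942 = 13.942%

13.9%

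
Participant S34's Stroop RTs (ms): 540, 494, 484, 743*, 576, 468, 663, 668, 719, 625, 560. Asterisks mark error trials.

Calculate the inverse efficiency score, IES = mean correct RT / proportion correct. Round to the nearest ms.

638 ms

Correct trials (n=10): 540, 494, 484, 576, 468, 663, 668, 719, 625, 560
Mean correct RT = 5797/10 = 579.7000 ms
Proportion correct = 10/11
IES = 579.7000 / (10/11) = 637.670 ms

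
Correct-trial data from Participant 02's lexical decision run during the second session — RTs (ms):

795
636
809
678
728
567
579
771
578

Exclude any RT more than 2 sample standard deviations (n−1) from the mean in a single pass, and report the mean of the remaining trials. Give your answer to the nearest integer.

682 ms

n = 9, ΣRT = 6141, M = 682.333
Σ(x−M)² = 75716.00; s = √(75716.00/8) = 97.286
Cutoffs: 682.333 ± 2·97.286 → [487.8, 876.9]
No RTs fall outside the cutoffs; all 9 retained. Mean = 6141/9 = 682.333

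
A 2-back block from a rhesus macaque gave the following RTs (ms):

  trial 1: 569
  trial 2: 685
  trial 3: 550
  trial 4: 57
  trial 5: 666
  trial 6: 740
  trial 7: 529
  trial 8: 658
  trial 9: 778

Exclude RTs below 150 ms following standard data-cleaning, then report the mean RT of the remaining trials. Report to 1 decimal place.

646.9 ms

Excluded: 57
Retained (n=8): Σ = 5175
Mean = 5175/8 = 646.8750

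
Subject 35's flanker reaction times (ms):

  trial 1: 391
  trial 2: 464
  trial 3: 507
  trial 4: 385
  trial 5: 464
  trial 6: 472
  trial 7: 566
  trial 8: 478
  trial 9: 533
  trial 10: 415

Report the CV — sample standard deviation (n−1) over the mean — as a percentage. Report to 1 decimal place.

n = 10, Σ = 4675, M = 467.5000
Σ(x−M)² = 31122.500; s = √(31122.500/9) = 58.8052
CV = 58.8052 / 467.5000 = 0.12579 = 12.579%

12.6%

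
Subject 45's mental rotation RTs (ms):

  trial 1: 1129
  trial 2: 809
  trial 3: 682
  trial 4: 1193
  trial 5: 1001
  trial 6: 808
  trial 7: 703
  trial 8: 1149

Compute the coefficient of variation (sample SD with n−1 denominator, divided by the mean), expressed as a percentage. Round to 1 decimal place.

n = 8, Σ = 7474, M = 934.2500
Σ(x−M)² = 304185.500; s = √(304185.500/7) = 208.4588
CV = 208.4588 / 934.2500 = 0.22313 = 22.313%

22.3%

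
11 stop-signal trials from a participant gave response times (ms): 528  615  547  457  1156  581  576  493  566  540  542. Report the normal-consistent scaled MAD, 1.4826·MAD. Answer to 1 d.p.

43.0 ms

Sorted: 457, 493, 528, 540, 542, 547, 566, 576, 581, 615, 1156 → median = 547
|x − 547| sorted: 0, 5, 7, 19, 19, 29, 34, 54, 68, 90, 609 → MAD = 29
Robust SD ≈ 1.4826 × 29 = 42.995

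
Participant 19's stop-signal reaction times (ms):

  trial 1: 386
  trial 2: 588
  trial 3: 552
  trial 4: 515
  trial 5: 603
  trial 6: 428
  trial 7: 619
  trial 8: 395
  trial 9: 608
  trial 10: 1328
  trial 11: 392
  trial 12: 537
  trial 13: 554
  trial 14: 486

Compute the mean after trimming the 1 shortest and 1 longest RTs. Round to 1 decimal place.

Sorted: 386, 392, 395, 428, 486, 515, 537, 552, 554, 588, 603, 608, 619, 1328
Drop lowest 1 (386) and highest 1 (1328)
Remaining (n=12): Σ = 6277, mean = 6277/12 = 523.083

523.1 ms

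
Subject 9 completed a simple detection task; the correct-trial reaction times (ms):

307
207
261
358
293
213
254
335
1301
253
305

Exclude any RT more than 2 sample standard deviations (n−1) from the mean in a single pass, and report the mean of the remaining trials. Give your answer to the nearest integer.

n = 11, ΣRT = 4087, M = 371.545
Σ(x−M)² = 972470.73; s = √(972470.73/10) = 311.845
Cutoffs: 371.545 ± 2·311.845 → [-252.1, 995.2]
Outside: 1301 → excluded.
Retained (n=10): Σ = 2786, mean = 2786/10 = 278.600

279 ms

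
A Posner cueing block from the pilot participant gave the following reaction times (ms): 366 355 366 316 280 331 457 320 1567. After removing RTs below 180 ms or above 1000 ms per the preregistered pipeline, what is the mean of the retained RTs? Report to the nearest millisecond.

349 ms

Excluded: 1567
Retained (n=8): Σ = 2791
Mean = 2791/8 = 348.8750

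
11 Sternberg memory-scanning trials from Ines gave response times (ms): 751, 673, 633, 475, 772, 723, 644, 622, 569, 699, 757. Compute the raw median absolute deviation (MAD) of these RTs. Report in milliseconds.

51 ms

Sorted: 475, 569, 622, 633, 644, 673, 699, 723, 751, 757, 772 → median = 673
|x − 673|: 78, 0, 40, 198, 99, 50, 29, 51, 104, 26, 84
Sorted deviations: 0, 26, 29, 40, 50, 51, 78, 84, 99, 104, 198 → MAD = 51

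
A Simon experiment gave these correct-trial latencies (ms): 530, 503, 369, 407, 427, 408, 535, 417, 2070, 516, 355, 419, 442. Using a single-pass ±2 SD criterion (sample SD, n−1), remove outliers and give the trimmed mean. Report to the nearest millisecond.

n = 13, ΣRT = 7398, M = 569.077
Σ(x−M)² = 2482700.92; s = √(2482700.92/12) = 454.854
Cutoffs: 569.077 ± 2·454.854 → [-340.6, 1478.8]
Outside: 2070 → excluded.
Retained (n=12): Σ = 5328, mean = 5328/12 = 444.000

444 ms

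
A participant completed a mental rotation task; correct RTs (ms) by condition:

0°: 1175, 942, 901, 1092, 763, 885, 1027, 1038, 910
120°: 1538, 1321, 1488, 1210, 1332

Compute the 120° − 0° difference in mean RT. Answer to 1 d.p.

407.5 ms

M(0°) = 8733/9 = 970.333
M(120°) = 6889/5 = 1377.800
Difference = 1377.800 − 970.333 = 407.467 ms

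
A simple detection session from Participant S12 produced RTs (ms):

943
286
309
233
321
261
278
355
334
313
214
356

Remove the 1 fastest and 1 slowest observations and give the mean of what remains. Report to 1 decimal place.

304.6 ms

Sorted: 214, 233, 261, 278, 286, 309, 313, 321, 334, 355, 356, 943
Drop lowest 1 (214) and highest 1 (943)
Remaining (n=10): Σ = 3046, mean = 3046/10 = 304.600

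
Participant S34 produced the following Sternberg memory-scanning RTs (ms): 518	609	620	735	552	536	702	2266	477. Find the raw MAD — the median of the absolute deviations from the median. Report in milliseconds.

Sorted: 477, 518, 536, 552, 609, 620, 702, 735, 2266 → median = 609
|x − 609|: 91, 0, 11, 126, 57, 73, 93, 1657, 132
Sorted deviations: 0, 11, 57, 73, 91, 93, 126, 132, 1657 → MAD = 91

91 ms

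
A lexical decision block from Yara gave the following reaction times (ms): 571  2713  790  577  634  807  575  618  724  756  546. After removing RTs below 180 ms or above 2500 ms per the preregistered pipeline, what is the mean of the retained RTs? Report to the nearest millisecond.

660 ms

Excluded: 2713
Retained (n=10): Σ = 6598
Mean = 6598/10 = 659.8000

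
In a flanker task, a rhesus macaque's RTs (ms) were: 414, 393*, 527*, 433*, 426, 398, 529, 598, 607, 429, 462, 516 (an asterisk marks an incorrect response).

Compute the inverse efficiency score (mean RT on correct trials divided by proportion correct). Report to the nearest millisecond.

649 ms

Correct trials (n=9): 414, 426, 398, 529, 598, 607, 429, 462, 516
Mean correct RT = 4379/9 = 486.5556 ms
Proportion correct = 9/12
IES = 486.5556 / (9/12) = 648.741 ms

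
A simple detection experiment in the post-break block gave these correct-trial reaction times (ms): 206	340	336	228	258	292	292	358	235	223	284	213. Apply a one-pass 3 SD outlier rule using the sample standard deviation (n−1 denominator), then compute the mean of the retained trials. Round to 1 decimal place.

n = 12, ΣRT = 3265, M = 272.083
Σ(x−M)² = 30798.92; s = √(30798.92/11) = 52.914
Cutoffs: 272.083 ± 3·52.914 → [113.3, 430.8]
No RTs fall outside the cutoffs; all 12 retained. Mean = 3265/12 = 272.083

272.1 ms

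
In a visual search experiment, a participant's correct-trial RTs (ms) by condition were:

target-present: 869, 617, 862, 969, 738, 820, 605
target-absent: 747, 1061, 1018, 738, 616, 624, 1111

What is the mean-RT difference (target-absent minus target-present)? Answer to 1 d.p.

62.1 ms

M(target-present) = 5480/7 = 782.857
M(target-absent) = 5915/7 = 845.000
Difference = 845.000 − 782.857 = 62.143 ms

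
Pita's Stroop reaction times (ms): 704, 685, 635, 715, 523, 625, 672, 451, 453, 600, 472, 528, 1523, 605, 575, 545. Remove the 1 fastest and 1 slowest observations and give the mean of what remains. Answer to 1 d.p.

Sorted: 451, 453, 472, 523, 528, 545, 575, 600, 605, 625, 635, 672, 685, 704, 715, 1523
Drop lowest 1 (451) and highest 1 (1523)
Remaining (n=14): Σ = 8337, mean = 8337/14 = 595.500

595.5 ms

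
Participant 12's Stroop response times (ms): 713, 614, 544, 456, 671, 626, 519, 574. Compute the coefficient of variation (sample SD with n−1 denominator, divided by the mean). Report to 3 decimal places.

n = 8, Σ = 4717, M = 589.6250
Σ(x−M)² = 48929.875; s = √(48929.875/7) = 83.6061
CV = 83.6061 / 589.6250 = 0.14180

0.142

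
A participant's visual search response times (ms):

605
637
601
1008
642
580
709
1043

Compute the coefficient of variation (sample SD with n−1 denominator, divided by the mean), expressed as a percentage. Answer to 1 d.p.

n = 8, Σ = 5825, M = 728.1250
Σ(x−M)² = 246824.875; s = √(246824.875/7) = 187.7783
CV = 187.7783 / 728.1250 = 0.25789 = 25.789%

25.8%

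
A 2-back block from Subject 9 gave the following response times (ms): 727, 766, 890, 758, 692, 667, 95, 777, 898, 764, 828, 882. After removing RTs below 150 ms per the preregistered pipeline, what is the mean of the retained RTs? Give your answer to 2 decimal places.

Excluded: 95
Retained (n=11): Σ = 8649
Mean = 8649/11 = 786.2727

786.27 ms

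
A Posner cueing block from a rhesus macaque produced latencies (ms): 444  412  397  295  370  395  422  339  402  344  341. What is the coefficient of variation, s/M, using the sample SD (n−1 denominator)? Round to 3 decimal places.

0.117

n = 11, Σ = 4161, M = 378.2727
Σ(x−M)² = 19672.182; s = √(19672.182/10) = 44.3533
CV = 44.3533 / 378.2727 = 0.11725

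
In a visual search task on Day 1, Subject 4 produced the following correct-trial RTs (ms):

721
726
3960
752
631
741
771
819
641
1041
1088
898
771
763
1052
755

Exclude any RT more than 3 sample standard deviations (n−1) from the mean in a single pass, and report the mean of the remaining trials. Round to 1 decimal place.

n = 16, ΣRT = 16130, M = 1008.125
Σ(x−M)² = 9583457.75; s = √(9583457.75/15) = 799.310
Cutoffs: 1008.125 ± 3·799.310 → [-1389.8, 3406.1]
Outside: 3960 → excluded.
Retained (n=15): Σ = 12170, mean = 12170/15 = 811.333

811.3 ms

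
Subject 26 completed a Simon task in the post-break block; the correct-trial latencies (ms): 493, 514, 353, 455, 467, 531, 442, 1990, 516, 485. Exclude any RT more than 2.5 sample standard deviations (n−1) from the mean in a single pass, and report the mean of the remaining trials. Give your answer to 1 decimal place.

n = 10, ΣRT = 6246, M = 624.600
Σ(x−M)² = 2094622.40; s = √(2094622.40/9) = 482.427
Cutoffs: 624.600 ± 2.5·482.427 → [-581.5, 1830.7]
Outside: 1990 → excluded.
Retained (n=9): Σ = 4256, mean = 4256/9 = 472.889

472.9 ms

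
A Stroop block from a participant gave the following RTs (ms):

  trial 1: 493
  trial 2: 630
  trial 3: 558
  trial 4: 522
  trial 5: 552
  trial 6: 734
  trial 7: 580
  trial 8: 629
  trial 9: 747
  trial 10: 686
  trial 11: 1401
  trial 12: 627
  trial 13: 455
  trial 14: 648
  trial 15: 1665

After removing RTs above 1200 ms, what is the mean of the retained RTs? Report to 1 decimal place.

604.7 ms

Excluded: 1401, 1665
Retained (n=13): Σ = 7861
Mean = 7861/13 = 604.6923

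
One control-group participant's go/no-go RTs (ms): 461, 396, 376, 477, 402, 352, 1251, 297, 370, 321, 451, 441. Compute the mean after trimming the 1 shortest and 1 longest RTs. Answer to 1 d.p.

404.7 ms

Sorted: 297, 321, 352, 370, 376, 396, 402, 441, 451, 461, 477, 1251
Drop lowest 1 (297) and highest 1 (1251)
Remaining (n=10): Σ = 4047, mean = 4047/10 = 404.700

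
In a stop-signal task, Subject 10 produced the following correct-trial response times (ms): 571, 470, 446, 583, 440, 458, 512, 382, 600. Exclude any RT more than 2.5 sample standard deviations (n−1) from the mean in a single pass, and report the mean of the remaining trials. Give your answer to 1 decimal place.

495.8 ms

n = 9, ΣRT = 4462, M = 495.778
Σ(x−M)² = 45017.56; s = √(45017.56/8) = 75.015
Cutoffs: 495.778 ± 2.5·75.015 → [308.2, 683.3]
No RTs fall outside the cutoffs; all 9 retained. Mean = 4462/9 = 495.778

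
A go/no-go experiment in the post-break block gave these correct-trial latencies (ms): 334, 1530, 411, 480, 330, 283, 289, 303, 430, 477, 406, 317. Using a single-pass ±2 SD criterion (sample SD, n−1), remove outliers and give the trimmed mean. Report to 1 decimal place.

n = 12, ΣRT = 5590, M = 465.833
Σ(x−M)² = 1289841.67; s = √(1289841.67/11) = 342.430
Cutoffs: 465.833 ± 2·342.430 → [-219.0, 1150.7]
Outside: 1530 → excluded.
Retained (n=11): Σ = 4060, mean = 4060/11 = 369.091

369.1 ms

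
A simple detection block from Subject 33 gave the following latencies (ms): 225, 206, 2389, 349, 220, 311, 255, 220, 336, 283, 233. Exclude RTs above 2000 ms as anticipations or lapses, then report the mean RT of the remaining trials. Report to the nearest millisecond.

Excluded: 2389
Retained (n=10): Σ = 2638
Mean = 2638/10 = 263.8000

264 ms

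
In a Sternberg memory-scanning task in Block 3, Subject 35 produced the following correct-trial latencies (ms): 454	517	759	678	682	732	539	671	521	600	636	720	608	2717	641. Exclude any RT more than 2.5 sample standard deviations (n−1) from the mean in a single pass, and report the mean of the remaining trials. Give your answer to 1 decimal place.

625.6 ms

n = 15, ΣRT = 11475, M = 765.000
Σ(x−M)² = 4189476.00; s = √(4189476.00/14) = 547.036
Cutoffs: 765.000 ± 2.5·547.036 → [-602.6, 2132.6]
Outside: 2717 → excluded.
Retained (n=14): Σ = 8758, mean = 8758/14 = 625.571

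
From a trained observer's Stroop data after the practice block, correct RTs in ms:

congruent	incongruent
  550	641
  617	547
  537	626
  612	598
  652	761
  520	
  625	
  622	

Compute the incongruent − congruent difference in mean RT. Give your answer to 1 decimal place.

42.7 ms

M(congruent) = 4735/8 = 591.875
M(incongruent) = 3173/5 = 634.600
Difference = 634.600 − 591.875 = 42.725 ms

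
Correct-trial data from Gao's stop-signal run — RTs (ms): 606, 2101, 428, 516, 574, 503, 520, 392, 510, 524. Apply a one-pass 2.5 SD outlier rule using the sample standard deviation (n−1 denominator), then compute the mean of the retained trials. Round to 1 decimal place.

508.1 ms

n = 10, ΣRT = 6674, M = 667.400
Σ(x−M)² = 2317874.40; s = √(2317874.40/9) = 507.486
Cutoffs: 667.400 ± 2.5·507.486 → [-601.3, 1936.1]
Outside: 2101 → excluded.
Retained (n=9): Σ = 4573, mean = 4573/9 = 508.111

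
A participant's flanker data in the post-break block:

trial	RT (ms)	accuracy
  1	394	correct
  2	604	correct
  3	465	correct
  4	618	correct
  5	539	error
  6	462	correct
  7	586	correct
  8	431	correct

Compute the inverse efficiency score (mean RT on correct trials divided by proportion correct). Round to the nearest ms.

581 ms

Correct trials (n=7): 394, 604, 465, 618, 462, 586, 431
Mean correct RT = 3560/7 = 508.5714 ms
Proportion correct = 7/8
IES = 508.5714 / (7/8) = 581.224 ms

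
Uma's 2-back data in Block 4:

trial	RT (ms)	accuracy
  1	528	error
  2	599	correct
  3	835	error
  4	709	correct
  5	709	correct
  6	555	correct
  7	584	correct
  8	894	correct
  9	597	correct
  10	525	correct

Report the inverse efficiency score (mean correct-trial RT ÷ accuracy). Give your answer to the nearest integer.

808 ms

Correct trials (n=8): 599, 709, 709, 555, 584, 894, 597, 525
Mean correct RT = 5172/8 = 646.5000 ms
Proportion correct = 8/10
IES = 646.5000 / (8/10) = 808.125 ms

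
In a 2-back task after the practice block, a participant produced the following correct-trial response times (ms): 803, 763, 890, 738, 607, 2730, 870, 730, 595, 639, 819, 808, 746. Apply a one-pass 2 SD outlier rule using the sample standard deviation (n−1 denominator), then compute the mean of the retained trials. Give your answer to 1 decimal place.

750.7 ms

n = 13, ΣRT = 11738, M = 902.923
Σ(x−M)² = 3718846.92; s = √(3718846.92/12) = 556.690
Cutoffs: 902.923 ± 2·556.690 → [-210.5, 2016.3]
Outside: 2730 → excluded.
Retained (n=12): Σ = 9008, mean = 9008/12 = 750.667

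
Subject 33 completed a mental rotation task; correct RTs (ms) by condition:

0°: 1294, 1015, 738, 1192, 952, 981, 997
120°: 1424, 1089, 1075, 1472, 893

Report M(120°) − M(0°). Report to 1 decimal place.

M(0°) = 7169/7 = 1024.143
M(120°) = 5953/5 = 1190.600
Difference = 1190.600 − 1024.143 = 166.457 ms

166.5 ms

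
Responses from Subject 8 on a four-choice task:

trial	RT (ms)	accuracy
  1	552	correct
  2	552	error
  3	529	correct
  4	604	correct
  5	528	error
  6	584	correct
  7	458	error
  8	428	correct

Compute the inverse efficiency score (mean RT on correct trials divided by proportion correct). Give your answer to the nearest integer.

863 ms

Correct trials (n=5): 552, 529, 604, 584, 428
Mean correct RT = 2697/5 = 539.4000 ms
Proportion correct = 5/8
IES = 539.4000 / (5/8) = 863.040 ms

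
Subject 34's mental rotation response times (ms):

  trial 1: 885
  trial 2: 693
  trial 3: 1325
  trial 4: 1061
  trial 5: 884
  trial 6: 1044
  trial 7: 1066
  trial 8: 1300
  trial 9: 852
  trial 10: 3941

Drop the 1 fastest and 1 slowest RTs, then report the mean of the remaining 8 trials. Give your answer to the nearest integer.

1052 ms

Sorted: 693, 852, 884, 885, 1044, 1061, 1066, 1300, 1325, 3941
Drop lowest 1 (693) and highest 1 (3941)
Remaining (n=8): Σ = 8417, mean = 8417/8 = 1052.125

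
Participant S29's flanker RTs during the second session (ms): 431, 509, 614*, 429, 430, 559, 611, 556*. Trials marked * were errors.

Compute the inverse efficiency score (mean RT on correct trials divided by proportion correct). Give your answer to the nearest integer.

Correct trials (n=6): 431, 509, 429, 430, 559, 611
Mean correct RT = 2969/6 = 494.8333 ms
Proportion correct = 6/8
IES = 494.8333 / (6/8) = 659.778 ms

660 ms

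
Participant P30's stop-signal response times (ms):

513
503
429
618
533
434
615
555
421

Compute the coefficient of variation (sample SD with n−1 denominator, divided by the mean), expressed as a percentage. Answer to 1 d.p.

n = 9, Σ = 4621, M = 513.4444
Σ(x−M)² = 45452.222; s = √(45452.222/8) = 75.3759
CV = 75.3759 / 513.4444 = 0.14680 = 14.680%

14.7%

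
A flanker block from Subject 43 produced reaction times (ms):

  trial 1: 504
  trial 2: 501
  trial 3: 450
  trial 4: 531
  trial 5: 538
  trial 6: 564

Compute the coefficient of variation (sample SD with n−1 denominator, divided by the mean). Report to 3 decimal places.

n = 6, Σ = 3088, M = 514.6667
Σ(x−M)² = 7727.333; s = √(7727.333/5) = 39.3124
CV = 39.3124 / 514.6667 = 0.07638

0.076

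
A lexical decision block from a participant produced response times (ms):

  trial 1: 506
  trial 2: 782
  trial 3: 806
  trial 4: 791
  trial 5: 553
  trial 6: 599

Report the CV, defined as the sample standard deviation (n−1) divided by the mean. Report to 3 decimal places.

n = 6, Σ = 4037, M = 672.8333
Σ(x−M)² = 91258.833; s = √(91258.833/5) = 135.0991
CV = 135.0991 / 672.8333 = 0.20079

0.201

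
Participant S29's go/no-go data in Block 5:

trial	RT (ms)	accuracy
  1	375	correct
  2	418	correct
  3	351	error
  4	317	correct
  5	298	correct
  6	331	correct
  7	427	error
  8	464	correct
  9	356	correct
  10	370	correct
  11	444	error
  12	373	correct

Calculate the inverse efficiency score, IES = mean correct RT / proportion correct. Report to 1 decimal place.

Correct trials (n=9): 375, 418, 317, 298, 331, 464, 356, 370, 373
Mean correct RT = 3302/9 = 366.8889 ms
Proportion correct = 9/12
IES = 366.8889 / (9/12) = 489.185 ms

489.2 ms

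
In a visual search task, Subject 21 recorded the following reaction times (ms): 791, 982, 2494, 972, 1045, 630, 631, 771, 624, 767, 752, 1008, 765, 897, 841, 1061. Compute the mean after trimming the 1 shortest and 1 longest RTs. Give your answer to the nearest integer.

851 ms

Sorted: 624, 630, 631, 752, 765, 767, 771, 791, 841, 897, 972, 982, 1008, 1045, 1061, 2494
Drop lowest 1 (624) and highest 1 (2494)
Remaining (n=14): Σ = 11913, mean = 11913/14 = 850.929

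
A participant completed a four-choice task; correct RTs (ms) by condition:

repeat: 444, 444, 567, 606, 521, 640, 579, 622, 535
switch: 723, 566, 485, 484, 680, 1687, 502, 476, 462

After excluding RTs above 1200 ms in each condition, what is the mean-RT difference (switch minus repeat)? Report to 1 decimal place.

switch: exclude 1687
M(repeat) = 4958/9 = 550.889
M(switch) = 4378/8 = 547.250
Difference = 547.250 − 550.889 = -3.639 ms

-3.6 ms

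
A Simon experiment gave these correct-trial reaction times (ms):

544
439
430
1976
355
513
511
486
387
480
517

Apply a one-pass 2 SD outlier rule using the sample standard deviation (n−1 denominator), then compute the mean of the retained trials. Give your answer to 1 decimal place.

466.2 ms

n = 11, ΣRT = 6638, M = 603.455
Σ(x−M)² = 2106370.73; s = √(2106370.73/10) = 458.952
Cutoffs: 603.455 ± 2·458.952 → [-314.4, 1521.4]
Outside: 1976 → excluded.
Retained (n=10): Σ = 4662, mean = 4662/10 = 466.200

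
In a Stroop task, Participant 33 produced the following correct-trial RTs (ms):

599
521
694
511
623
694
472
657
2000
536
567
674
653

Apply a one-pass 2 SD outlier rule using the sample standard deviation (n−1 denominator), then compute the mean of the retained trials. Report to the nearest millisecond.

n = 13, ΣRT = 9201, M = 707.769
Σ(x−M)² = 1874482.31; s = √(1874482.31/12) = 395.230
Cutoffs: 707.769 ± 2·395.230 → [-82.7, 1498.2]
Outside: 2000 → excluded.
Retained (n=12): Σ = 7201, mean = 7201/12 = 600.083

600 ms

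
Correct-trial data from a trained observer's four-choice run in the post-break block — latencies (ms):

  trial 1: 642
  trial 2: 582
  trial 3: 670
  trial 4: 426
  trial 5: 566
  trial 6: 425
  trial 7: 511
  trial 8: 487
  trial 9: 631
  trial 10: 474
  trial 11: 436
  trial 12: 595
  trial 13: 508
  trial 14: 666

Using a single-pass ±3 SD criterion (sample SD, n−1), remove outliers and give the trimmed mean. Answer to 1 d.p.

544.2 ms

n = 14, ΣRT = 7619, M = 544.214
Σ(x−M)² = 102744.36; s = √(102744.36/13) = 88.901
Cutoffs: 544.214 ± 3·88.901 → [277.5, 810.9]
No RTs fall outside the cutoffs; all 14 retained. Mean = 7619/14 = 544.214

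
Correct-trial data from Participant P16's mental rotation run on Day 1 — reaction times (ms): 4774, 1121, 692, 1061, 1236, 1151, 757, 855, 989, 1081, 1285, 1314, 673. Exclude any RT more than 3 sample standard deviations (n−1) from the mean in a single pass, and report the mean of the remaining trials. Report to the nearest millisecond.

1018 ms

n = 13, ΣRT = 16989, M = 1306.846
Σ(x−M)² = 13584295.69; s = √(13584295.69/12) = 1063.966
Cutoffs: 1306.846 ± 3·1063.966 → [-1885.1, 4498.7]
Outside: 4774 → excluded.
Retained (n=12): Σ = 12215, mean = 12215/12 = 1017.917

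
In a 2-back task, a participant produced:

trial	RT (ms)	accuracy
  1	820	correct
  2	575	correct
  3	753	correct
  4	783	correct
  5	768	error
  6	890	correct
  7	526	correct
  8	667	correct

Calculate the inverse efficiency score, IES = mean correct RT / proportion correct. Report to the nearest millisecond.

Correct trials (n=7): 820, 575, 753, 783, 890, 526, 667
Mean correct RT = 5014/7 = 716.2857 ms
Proportion correct = 7/8
IES = 716.2857 / (7/8) = 818.612 ms

819 ms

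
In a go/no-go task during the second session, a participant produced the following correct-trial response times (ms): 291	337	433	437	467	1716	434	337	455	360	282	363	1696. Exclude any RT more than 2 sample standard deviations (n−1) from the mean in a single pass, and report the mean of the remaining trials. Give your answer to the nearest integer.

381 ms

n = 13, ΣRT = 7608, M = 585.231
Σ(x−M)² = 3013276.31; s = √(3013276.31/12) = 501.105
Cutoffs: 585.231 ± 2·501.105 → [-417.0, 1587.4]
Outside: 1696, 1716 → excluded.
Retained (n=11): Σ = 4196, mean = 4196/11 = 381.455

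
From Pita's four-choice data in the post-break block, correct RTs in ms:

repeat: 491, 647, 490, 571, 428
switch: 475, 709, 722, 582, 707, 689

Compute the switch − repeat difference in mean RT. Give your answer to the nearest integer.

M(repeat) = 2627/5 = 525.400
M(switch) = 3884/6 = 647.333
Difference = 647.333 − 525.400 = 121.933 ms

122 ms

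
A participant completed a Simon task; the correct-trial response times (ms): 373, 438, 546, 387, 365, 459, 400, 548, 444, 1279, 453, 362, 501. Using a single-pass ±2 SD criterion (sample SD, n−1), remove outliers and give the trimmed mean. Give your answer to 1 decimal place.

439.7 ms

n = 13, ΣRT = 6555, M = 504.231
Σ(x−M)² = 698066.31; s = √(698066.31/12) = 241.189
Cutoffs: 504.231 ± 2·241.189 → [21.9, 986.6]
Outside: 1279 → excluded.
Retained (n=12): Σ = 5276, mean = 5276/12 = 439.667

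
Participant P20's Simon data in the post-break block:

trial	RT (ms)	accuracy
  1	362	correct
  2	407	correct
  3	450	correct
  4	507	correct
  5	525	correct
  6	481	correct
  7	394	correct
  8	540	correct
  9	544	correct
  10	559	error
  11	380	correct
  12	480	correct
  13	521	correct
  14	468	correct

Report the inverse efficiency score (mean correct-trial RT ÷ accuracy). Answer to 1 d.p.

Correct trials (n=13): 362, 407, 450, 507, 525, 481, 394, 540, 544, 380, 480, 521, 468
Mean correct RT = 6059/13 = 466.0769 ms
Proportion correct = 13/14
IES = 466.0769 / (13/14) = 501.929 ms

501.9 ms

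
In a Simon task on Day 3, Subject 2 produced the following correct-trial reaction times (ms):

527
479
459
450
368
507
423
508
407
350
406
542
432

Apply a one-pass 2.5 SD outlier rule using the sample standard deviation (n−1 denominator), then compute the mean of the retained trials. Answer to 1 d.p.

450.6 ms

n = 13, ΣRT = 5858, M = 450.615
Σ(x−M)² = 43485.08; s = √(43485.08/12) = 60.198
Cutoffs: 450.615 ± 2.5·60.198 → [300.1, 601.1]
No RTs fall outside the cutoffs; all 13 retained. Mean = 5858/13 = 450.615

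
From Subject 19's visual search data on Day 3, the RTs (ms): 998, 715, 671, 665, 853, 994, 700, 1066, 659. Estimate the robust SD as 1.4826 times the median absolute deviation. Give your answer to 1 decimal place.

83.0 ms

Sorted: 659, 665, 671, 700, 715, 853, 994, 998, 1066 → median = 715
|x − 715| sorted: 0, 15, 44, 50, 56, 138, 279, 283, 351 → MAD = 56
Robust SD ≈ 1.4826 × 56 = 83.026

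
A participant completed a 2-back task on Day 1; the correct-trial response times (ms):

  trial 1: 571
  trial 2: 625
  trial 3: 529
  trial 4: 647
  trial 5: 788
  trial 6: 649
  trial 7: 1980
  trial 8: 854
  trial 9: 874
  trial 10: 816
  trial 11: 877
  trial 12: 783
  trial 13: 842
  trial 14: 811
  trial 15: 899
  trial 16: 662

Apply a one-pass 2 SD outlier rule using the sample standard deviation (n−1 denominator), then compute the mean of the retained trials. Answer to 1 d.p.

748.5 ms

n = 16, ΣRT = 13207, M = 825.438
Σ(x−M)² = 1630503.94; s = √(1630503.94/15) = 329.697
Cutoffs: 825.438 ± 2·329.697 → [166.0, 1484.8]
Outside: 1980 → excluded.
Retained (n=15): Σ = 11227, mean = 11227/15 = 748.467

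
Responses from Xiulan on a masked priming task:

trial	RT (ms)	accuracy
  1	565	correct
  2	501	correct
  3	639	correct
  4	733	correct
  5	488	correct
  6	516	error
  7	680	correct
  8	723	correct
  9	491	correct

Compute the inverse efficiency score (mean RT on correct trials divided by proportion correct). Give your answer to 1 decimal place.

Correct trials (n=8): 565, 501, 639, 733, 488, 680, 723, 491
Mean correct RT = 4820/8 = 602.5000 ms
Proportion correct = 8/9
IES = 602.5000 / (8/9) = 677.812 ms

677.8 ms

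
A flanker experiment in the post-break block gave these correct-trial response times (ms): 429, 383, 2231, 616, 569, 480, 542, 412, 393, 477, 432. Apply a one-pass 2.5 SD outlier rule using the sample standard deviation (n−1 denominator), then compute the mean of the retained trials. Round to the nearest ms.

n = 11, ΣRT = 6964, M = 633.091
Σ(x−M)² = 2864972.91; s = √(2864972.91/10) = 535.254
Cutoffs: 633.091 ± 2.5·535.254 → [-705.0, 1971.2]
Outside: 2231 → excluded.
Retained (n=10): Σ = 4733, mean = 4733/10 = 473.300

473 ms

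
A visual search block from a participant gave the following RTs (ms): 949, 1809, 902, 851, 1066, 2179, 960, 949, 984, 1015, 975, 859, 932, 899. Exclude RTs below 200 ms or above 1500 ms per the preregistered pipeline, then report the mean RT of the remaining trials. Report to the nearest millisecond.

Excluded: 1809, 2179
Retained (n=12): Σ = 11341
Mean = 11341/12 = 945.0833

945 ms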